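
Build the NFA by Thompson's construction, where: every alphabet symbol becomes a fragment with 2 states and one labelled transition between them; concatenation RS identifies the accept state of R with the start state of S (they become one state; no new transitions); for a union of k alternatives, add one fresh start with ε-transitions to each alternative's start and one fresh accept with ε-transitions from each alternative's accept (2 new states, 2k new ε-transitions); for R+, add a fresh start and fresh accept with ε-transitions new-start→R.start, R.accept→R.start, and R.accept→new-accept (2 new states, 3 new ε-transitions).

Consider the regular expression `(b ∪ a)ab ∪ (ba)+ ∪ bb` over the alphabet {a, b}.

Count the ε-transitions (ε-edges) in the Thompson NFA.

13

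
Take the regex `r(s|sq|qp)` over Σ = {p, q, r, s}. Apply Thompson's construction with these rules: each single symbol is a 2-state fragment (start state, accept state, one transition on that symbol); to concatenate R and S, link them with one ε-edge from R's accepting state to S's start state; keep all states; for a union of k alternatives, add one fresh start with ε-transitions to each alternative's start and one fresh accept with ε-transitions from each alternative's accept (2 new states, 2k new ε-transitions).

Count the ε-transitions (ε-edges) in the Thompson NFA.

9

Recursing over subexpressions:
Each of the 6 symbol leaves contributes 0 ε-transitions.
  sq : 1 ε-transition
  qp : 1 ε-transition
  s|sq|qp : 8 ε-transitions
  r(s|sq|qp) : 9 ε-transitions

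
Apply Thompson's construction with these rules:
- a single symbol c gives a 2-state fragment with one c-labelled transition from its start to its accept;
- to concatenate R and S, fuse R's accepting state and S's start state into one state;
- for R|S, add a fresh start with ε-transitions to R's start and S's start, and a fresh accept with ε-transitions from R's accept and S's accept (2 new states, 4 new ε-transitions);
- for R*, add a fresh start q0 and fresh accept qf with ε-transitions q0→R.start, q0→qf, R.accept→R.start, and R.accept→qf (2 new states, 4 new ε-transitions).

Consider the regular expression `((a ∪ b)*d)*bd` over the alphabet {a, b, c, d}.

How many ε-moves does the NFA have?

Recursing over subexpressions:
Each of the 5 symbol leaves contributes 0 ε-transitions.
  a ∪ b : 4 ε-transitions
  (a ∪ b)* : 8 ε-transitions
  (a ∪ b)*d : 8 ε-transitions
  ((a ∪ b)*d)* : 12 ε-transitions
  ((a ∪ b)*d)*bd : 12 ε-transitions

12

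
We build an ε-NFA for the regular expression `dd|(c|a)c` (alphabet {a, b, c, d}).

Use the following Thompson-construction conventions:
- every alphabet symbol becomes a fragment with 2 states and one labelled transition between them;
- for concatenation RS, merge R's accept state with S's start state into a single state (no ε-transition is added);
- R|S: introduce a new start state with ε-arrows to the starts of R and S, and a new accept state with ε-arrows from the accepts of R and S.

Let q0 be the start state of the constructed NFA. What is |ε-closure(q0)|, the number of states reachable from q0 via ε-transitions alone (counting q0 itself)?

Work bottom-up. For each fragment F, track |ε-closure(F.start)| and whether F's accept lies in that closure (i.e. whether F accepts ε). A single-symbol fragment has closure size 1 and does not accept ε.
  dd : same as the first factor's closure: |ε-closure| = 1
  c|a : new start ε-reaches every alternative's start; none of them accept ε, so the new accept is not reached: |ε-closure| = 1 + 1 + 1 = 3
  (c|a)c : |ε-closure| equals the left operand's closure size = 3 (its accept is not ε-reachable, so the closure stops there)
  dd|(c|a)c : new start ε-reaches every alternative's start; none of them accept ε, so the new accept is not reached: |ε-closure| = 1 + 1 + 3 = 5

5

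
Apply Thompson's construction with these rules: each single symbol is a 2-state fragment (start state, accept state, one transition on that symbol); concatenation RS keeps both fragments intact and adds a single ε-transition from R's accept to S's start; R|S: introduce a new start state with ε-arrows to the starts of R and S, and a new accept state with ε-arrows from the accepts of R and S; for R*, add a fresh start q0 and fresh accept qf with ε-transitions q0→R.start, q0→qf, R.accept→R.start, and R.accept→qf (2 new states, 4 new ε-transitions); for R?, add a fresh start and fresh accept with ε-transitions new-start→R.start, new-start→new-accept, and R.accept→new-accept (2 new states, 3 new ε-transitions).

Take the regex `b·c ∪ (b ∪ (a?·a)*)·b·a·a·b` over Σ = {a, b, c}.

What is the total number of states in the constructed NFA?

26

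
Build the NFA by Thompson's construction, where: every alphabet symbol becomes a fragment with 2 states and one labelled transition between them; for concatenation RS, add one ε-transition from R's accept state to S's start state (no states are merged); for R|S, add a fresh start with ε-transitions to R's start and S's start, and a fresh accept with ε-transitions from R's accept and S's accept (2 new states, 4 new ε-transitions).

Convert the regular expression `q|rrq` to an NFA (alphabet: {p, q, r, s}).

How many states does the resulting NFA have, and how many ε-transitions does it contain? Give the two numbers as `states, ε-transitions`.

Recursing over subexpressions:
Each of the 4 symbol leaves contributes 2 states and 0 ε-transitions.
  rrq = 6 states, 2 ε-transitions
  q|rrq = 10 states, 6 ε-transitions

10, 6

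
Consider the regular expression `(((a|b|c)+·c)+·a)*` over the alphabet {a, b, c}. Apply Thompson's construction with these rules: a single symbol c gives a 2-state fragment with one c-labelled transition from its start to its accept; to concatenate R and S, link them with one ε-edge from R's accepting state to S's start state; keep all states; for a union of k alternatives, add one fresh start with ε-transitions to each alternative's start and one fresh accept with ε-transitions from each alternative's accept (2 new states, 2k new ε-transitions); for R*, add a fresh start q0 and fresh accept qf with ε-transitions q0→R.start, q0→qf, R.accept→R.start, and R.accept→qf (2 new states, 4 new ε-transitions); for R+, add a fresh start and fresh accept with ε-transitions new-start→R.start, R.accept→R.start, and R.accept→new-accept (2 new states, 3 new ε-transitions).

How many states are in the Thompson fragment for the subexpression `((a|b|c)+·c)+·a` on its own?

16

Fragment for `((a|b|c)+·c)+·a`:
Each of the 5 symbol leaves contributes a 2-state fragment.
  a|b|c → 8 states
  (a|b|c)+ → 10 states
  (a|b|c)+·c → 12 states
  ((a|b|c)+·c)+ → 14 states
  ((a|b|c)+·c)+·a → 16 states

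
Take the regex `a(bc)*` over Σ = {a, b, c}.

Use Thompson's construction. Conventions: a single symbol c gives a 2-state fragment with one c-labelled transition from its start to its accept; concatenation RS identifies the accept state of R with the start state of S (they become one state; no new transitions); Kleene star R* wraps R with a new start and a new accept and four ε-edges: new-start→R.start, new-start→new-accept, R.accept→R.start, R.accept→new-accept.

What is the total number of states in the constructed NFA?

6

Building bottom-up:
Each of the 3 symbol leaves contributes a 2-state fragment.
  bc — 3 states
  (bc)* — 5 states
  a(bc)* — 6 states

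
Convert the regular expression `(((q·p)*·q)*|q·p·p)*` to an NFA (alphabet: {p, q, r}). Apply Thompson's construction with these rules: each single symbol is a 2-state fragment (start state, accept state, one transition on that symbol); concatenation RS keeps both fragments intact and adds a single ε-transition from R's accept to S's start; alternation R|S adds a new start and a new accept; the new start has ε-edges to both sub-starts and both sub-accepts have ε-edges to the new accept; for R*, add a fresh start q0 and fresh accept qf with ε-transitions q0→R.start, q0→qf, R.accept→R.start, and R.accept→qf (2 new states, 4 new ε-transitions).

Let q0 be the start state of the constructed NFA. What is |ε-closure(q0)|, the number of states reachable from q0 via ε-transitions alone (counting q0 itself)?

Compute the ε-closure size of each fragment's start state recursively; a symbol fragment's start has no outgoing ε-edge, so its closure is just itself (size 1).
  q·p — C equals the left operand's closure size = 1 (its accept is not ε-reachable, so the closure stops there)
  (q·p)* — C = 1 (new start) + 1 (body) + 1 (new accept) = 3
  (q·p)*·q — the left operand accepts ε, so the closure extends into the next operand (via the concat ε-link); C = 3 + 1 = 4
  ((q·p)*·q)* — the star's fresh start ε-reaches both the body's start and the fresh accept: C = 2 + 4 = 6
  q·p·p — C equals the left operand's closure size = 1 (its accept is not ε-reachable, so the closure stops there)
  ((q·p)*·q)*|q·p·p — C = 1 (new start) + (6 + 1) + 1 (new accept, since some branch ε-reaches its own accept) = 9
  (((q·p)*·q)*|q·p·p)* — C = 1 (new start) + 9 (body) + 1 (new accept) = 11

11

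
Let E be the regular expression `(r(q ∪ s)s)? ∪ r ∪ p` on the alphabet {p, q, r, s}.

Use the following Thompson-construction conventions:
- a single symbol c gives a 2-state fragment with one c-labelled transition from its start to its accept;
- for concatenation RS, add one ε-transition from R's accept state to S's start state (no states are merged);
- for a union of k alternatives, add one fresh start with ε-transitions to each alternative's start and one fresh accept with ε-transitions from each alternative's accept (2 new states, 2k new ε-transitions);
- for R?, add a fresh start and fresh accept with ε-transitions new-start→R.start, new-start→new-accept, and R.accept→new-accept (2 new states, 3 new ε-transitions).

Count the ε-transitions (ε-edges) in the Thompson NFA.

15

By structural recursion:
Each of the 6 symbol leaves contributes 0 ε-transitions.
  q ∪ s — 4 ε-transitions
  r(q ∪ s)s — 6 ε-transitions
  (r(q ∪ s)s)? — 9 ε-transitions
  (r(q ∪ s)s)? ∪ r ∪ p — 15 ε-transitions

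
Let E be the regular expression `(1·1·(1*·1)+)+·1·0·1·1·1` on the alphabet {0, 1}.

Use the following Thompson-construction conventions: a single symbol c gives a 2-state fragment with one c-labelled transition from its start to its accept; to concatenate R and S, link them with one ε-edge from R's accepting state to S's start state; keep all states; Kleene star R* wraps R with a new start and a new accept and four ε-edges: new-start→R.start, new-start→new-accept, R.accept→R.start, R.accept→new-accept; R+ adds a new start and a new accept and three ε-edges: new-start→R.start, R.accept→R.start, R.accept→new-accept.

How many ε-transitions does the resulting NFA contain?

By structural recursion:
Each of the 9 symbol leaves contributes 0 ε-transitions.
  1* → 4 ε-transitions
  1*·1 → 5 ε-transitions
  (1*·1)+ → 8 ε-transitions
  1·1·(1*·1)+ → 10 ε-transitions
  (1·1·(1*·1)+)+ → 13 ε-transitions
  (1·1·(1*·1)+)+·1·0·1·1·1 → 18 ε-transitions

18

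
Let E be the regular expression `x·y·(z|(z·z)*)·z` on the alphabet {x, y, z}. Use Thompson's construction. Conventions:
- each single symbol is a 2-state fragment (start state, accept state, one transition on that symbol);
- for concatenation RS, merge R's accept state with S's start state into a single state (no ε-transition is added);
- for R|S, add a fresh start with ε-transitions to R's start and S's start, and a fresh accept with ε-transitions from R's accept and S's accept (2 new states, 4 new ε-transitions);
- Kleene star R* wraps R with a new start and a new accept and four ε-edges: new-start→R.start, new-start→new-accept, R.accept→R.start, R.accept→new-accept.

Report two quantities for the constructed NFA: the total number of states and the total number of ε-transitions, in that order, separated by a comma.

12, 8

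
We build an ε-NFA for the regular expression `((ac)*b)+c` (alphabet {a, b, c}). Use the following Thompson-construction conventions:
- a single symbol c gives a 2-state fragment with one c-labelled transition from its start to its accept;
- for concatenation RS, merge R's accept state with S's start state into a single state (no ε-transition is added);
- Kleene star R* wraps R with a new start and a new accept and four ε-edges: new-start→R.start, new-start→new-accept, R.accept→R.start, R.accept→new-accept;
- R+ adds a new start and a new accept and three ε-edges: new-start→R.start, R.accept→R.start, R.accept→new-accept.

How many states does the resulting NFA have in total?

9

Recursing over subexpressions:
Each of the 4 symbol leaves contributes a 2-state fragment.
  ac : 3 states
  (ac)* : 5 states
  (ac)*b : 6 states
  ((ac)*b)+ : 8 states
  ((ac)*b)+c : 9 states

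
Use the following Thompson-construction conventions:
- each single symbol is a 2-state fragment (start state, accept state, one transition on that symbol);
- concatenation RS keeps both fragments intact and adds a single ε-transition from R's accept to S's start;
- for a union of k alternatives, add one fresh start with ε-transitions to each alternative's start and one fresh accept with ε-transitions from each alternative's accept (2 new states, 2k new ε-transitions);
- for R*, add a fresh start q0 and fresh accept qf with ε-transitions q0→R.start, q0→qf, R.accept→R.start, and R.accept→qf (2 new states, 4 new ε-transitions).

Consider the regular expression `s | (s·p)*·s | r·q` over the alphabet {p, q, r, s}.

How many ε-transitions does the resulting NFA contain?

Per subexpression:
Each of the 6 symbol leaves contributes 0 ε-transitions.
  s·p → 1 ε-transition
  (s·p)* → 5 ε-transitions
  (s·p)*·s → 6 ε-transitions
  r·q → 1 ε-transition
  s | (s·p)*·s | r·q → 13 ε-transitions

13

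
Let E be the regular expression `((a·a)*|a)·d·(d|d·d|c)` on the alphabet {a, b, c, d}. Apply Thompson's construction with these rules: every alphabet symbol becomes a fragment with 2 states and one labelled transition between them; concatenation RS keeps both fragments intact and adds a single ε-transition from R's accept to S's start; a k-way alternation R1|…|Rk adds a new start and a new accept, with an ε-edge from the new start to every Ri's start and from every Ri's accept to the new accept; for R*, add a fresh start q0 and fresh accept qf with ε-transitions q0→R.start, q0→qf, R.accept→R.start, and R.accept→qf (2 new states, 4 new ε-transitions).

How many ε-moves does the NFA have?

Per subexpression:
Each of the 8 symbol leaves contributes 0 ε-transitions.
  a·a : 1 ε-transition
  (a·a)* : 5 ε-transitions
  (a·a)*|a : 9 ε-transitions
  d·d : 1 ε-transition
  d|d·d|c : 7 ε-transitions
  ((a·a)*|a)·d·(d|d·d|c) : 18 ε-transitions

18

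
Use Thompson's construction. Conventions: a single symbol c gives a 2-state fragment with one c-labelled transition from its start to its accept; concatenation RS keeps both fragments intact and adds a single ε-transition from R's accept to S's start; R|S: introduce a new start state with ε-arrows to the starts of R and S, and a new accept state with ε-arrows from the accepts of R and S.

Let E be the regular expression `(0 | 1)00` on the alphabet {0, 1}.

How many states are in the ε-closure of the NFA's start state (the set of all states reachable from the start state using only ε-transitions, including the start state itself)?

3

Compute the ε-closure size of each fragment's start state recursively; a symbol fragment's start has no outgoing ε-edge, so its closure is just itself (size 1).
  0 | 1 : |ε-closure| = 1 + 1 + 1 = 3 (the new accept is not ε-reachable since no branch accepts ε)
  (0 | 1)00 : |ε-closure| equals the left operand's closure size = 3 (its accept is not ε-reachable, so the closure stops there)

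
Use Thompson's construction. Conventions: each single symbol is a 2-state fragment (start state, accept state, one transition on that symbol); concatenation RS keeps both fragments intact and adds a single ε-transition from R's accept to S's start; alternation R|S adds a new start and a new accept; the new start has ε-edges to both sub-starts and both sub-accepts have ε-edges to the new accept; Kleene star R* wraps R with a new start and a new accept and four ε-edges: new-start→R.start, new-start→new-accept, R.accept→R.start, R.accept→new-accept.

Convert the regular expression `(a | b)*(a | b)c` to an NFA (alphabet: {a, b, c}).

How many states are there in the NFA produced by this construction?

Bottom-up over the parse tree:
Each of the 5 symbol leaves contributes a 2-state fragment.
  a | b → 6 states
  (a | b)* → 8 states
  a | b → 6 states
  (a | b)*(a | b)c → 16 states

16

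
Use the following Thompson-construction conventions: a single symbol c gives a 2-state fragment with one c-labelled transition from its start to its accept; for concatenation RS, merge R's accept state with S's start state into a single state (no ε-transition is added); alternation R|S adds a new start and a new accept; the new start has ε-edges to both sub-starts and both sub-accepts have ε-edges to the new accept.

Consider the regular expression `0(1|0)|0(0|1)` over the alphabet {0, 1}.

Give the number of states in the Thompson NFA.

16

Building bottom-up:
Each of the 6 symbol leaves contributes a 2-state fragment.
  1|0 : 6 states
  0(1|0) : 7 states
  0|1 : 6 states
  0(0|1) : 7 states
  0(1|0)|0(0|1) : 16 states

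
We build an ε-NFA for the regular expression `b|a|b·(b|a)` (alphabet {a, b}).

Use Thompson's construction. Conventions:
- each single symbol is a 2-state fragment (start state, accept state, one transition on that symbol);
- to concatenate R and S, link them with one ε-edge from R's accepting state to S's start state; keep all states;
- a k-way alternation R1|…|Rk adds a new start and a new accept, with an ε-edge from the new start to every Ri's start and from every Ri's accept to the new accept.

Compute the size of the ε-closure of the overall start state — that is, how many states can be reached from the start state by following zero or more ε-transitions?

Compute the ε-closure size of each fragment's start state recursively; a symbol fragment's start has no outgoing ε-edge, so its closure is just itself (size 1).
  b|a — new start ε-reaches every alternative's start; none of them accept ε, so the new accept is not reached: C = 1 + 1 + 1 = 3
  b·(b|a) — same as the first factor's closure: C = 1
  b|a|b·(b|a) — C = 1 + 1 + 1 + 1 = 4 (the new accept is not ε-reachable since no branch accepts ε)

4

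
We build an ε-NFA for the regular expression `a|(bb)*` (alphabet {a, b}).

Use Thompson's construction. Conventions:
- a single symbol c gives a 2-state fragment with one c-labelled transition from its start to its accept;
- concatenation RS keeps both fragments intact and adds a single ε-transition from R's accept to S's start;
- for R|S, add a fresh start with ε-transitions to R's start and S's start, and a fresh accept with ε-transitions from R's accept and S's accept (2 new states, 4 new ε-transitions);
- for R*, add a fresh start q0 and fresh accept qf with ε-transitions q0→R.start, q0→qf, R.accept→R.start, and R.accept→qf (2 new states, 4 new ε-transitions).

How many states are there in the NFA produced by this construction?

10

Recursing over subexpressions:
Each of the 3 symbol leaves contributes a 2-state fragment.
  bb = 4 states
  (bb)* = 6 states
  a|(bb)* = 10 states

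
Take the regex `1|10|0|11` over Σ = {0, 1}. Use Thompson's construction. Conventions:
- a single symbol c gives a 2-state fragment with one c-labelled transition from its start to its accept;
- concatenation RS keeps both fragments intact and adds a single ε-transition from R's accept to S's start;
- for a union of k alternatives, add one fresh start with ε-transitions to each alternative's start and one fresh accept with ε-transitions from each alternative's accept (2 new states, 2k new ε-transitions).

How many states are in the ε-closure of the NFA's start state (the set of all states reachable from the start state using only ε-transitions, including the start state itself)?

5

Compute the ε-closure size of each fragment's start state recursively; a symbol fragment's start has no outgoing ε-edge, so its closure is just itself (size 1).
  10 : same as the first factor's closure: |closure| = 1
  11 : same as the first factor's closure: |closure| = 1
  1|10|0|11 : |closure| = 1 + 1 + 1 + 1 + 1 = 5 (the new accept is not ε-reachable since no branch accepts ε)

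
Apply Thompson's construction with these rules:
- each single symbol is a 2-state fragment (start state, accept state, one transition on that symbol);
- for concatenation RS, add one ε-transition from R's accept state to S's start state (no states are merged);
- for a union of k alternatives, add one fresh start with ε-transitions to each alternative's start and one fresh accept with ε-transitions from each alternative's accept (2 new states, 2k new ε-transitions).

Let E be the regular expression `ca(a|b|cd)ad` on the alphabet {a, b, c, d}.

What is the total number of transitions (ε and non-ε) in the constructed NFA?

Recursing over subexpressions:
Each of the 8 symbol leaves contributes 1 transition (1 symbol, 0 ε).
  cd : 3 transitions (2 symbol, 1 ε)
  a|b|cd : 11 transitions (4 symbol, 7 ε)
  ca(a|b|cd)ad : 19 transitions (8 symbol, 11 ε)

19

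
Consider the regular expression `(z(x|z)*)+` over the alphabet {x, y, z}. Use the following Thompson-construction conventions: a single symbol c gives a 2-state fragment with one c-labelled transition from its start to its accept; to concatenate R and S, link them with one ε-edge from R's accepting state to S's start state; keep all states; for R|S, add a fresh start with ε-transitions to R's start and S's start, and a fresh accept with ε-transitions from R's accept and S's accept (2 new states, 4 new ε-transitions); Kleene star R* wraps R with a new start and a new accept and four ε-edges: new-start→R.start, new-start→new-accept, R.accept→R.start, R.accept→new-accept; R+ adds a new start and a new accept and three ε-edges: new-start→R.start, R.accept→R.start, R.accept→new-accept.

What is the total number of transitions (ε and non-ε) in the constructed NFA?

15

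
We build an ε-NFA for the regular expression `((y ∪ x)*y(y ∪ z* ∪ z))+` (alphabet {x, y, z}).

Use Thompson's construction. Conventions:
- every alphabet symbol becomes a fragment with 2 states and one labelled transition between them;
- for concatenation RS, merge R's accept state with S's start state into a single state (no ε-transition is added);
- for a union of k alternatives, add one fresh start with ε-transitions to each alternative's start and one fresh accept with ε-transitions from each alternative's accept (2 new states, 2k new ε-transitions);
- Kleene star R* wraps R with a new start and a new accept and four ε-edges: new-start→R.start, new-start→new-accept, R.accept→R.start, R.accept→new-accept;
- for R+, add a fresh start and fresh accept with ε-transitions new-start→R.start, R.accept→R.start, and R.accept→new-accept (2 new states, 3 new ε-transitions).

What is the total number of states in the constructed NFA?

By structural recursion:
Each of the 6 symbol leaves contributes a 2-state fragment.
  y ∪ x — 6 states
  (y ∪ x)* — 8 states
  z* — 4 states
  y ∪ z* ∪ z — 10 states
  (y ∪ x)*y(y ∪ z* ∪ z) — 18 states
  ((y ∪ x)*y(y ∪ z* ∪ z))+ — 20 states

20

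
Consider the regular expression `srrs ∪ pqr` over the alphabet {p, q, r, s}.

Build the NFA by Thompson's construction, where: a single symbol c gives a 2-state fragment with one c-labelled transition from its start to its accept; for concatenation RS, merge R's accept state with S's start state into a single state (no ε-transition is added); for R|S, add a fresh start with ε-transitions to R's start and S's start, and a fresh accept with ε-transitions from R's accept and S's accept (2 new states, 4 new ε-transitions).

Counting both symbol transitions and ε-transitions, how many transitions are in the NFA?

Per subexpression:
Each of the 7 symbol leaves contributes 1 transition (1 symbol, 0 ε).
  srrs : 4 transitions (4 symbol, 0 ε)
  pqr : 3 transitions (3 symbol, 0 ε)
  srrs ∪ pqr : 11 transitions (7 symbol, 4 ε)

11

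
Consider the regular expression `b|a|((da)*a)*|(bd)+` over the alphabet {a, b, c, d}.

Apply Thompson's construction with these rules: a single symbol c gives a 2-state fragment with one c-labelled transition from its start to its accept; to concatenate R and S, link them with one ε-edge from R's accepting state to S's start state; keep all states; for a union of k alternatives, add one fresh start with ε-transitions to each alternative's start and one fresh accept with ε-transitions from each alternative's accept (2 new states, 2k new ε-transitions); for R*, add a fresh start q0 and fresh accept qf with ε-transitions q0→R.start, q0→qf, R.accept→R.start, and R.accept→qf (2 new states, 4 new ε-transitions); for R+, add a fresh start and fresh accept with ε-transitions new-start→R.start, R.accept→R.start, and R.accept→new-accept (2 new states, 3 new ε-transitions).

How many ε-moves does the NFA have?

Building bottom-up:
Each of the 7 symbol leaves contributes 0 ε-transitions.
  da — 1 ε-transition
  (da)* — 5 ε-transitions
  (da)*a — 6 ε-transitions
  ((da)*a)* — 10 ε-transitions
  bd — 1 ε-transition
  (bd)+ — 4 ε-transitions
  b|a|((da)*a)*|(bd)+ — 22 ε-transitions

22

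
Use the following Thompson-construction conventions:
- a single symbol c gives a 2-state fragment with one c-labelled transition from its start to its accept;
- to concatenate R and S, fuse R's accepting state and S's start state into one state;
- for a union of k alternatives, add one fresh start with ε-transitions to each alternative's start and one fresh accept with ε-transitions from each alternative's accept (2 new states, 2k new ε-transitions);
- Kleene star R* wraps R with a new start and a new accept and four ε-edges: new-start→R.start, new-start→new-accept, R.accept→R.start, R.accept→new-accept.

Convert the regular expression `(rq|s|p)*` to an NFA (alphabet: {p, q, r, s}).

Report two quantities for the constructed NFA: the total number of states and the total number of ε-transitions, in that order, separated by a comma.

Per subexpression:
Each of the 4 symbol leaves contributes 2 states and 0 ε-transitions.
  rq : 3 states, 0 ε-transitions
  rq|s|p : 9 states, 6 ε-transitions
  (rq|s|p)* : 11 states, 10 ε-transitions

11, 10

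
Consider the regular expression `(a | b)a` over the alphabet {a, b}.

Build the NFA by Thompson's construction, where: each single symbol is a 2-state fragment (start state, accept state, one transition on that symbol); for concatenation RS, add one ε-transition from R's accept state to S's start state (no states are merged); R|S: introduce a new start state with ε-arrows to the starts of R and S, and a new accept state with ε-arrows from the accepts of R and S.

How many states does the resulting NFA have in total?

By structural recursion:
Each of the 3 symbol leaves contributes a 2-state fragment.
  a | b : 6 states
  (a | b)a : 8 states

8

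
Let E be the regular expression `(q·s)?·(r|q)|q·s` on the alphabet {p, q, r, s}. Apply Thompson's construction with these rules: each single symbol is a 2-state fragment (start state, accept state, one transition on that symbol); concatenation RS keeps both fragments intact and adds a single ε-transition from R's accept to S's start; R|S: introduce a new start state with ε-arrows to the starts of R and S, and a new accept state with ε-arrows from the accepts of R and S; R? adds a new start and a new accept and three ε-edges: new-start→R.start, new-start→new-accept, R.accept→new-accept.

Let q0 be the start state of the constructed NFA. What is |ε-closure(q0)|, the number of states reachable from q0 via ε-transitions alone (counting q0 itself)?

Work bottom-up. For each fragment F, track |ε-closure(F.start)| and whether F's accept lies in that closure (i.e. whether F accepts ε). A single-symbol fragment has closure size 1 and does not accept ε.
  q·s — same as the first factor's closure: C = 1
  (q·s)? — C = 1 (new start) + 1 (body) + 1 (new accept, via ε) = 3
  r|q — C = 1 + 1 + 1 = 3 (the new accept is not ε-reachable since no branch accepts ε)
  (q·s)?·(r|q) — C = 3 + 3 = 6 (closure spills across the concat boundary because the left factor accepts ε)
  q·s — C equals the left operand's closure size = 1 (its accept is not ε-reachable, so the closure stops there)
  (q·s)?·(r|q)|q·s — new start ε-reaches every alternative's start; none of them accept ε, so the new accept is not reached: C = 1 + 6 + 1 = 8

8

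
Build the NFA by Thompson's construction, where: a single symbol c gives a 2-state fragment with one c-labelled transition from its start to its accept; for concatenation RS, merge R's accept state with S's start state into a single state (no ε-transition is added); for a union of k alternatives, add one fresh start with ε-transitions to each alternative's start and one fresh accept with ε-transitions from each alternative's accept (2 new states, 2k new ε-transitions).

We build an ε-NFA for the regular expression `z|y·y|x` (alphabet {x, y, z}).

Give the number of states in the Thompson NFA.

9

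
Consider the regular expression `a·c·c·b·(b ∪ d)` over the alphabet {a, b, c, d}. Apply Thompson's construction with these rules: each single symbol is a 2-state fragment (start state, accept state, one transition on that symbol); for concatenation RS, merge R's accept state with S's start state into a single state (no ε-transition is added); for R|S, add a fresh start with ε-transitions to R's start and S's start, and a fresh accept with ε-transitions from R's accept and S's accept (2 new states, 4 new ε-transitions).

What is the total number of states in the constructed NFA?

10

Per subexpression:
Each of the 6 symbol leaves contributes a 2-state fragment.
  b ∪ d = 6 states
  a·c·c·b·(b ∪ d) = 10 states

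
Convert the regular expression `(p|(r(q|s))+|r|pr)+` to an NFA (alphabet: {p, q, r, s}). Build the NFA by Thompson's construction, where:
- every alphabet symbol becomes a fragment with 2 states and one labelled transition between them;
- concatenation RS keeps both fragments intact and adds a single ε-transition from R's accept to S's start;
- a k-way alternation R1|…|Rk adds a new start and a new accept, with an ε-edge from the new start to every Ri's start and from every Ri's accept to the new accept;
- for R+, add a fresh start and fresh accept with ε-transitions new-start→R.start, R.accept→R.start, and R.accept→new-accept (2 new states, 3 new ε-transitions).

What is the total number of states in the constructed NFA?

22

Building bottom-up:
Each of the 7 symbol leaves contributes a 2-state fragment.
  q|s → 6 states
  r(q|s) → 8 states
  (r(q|s))+ → 10 states
  pr → 4 states
  p|(r(q|s))+|r|pr → 20 states
  (p|(r(q|s))+|r|pr)+ → 22 states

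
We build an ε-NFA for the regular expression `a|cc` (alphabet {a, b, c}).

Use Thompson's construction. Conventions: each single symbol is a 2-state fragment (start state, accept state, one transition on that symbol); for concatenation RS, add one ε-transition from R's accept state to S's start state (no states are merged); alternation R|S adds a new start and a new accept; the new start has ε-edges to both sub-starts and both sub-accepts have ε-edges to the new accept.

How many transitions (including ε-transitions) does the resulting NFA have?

8

Bottom-up over the parse tree:
Each of the 3 symbol leaves contributes 1 transition (1 symbol, 0 ε).
  cc — 3 transitions (2 symbol, 1 ε)
  a|cc — 8 transitions (3 symbol, 5 ε)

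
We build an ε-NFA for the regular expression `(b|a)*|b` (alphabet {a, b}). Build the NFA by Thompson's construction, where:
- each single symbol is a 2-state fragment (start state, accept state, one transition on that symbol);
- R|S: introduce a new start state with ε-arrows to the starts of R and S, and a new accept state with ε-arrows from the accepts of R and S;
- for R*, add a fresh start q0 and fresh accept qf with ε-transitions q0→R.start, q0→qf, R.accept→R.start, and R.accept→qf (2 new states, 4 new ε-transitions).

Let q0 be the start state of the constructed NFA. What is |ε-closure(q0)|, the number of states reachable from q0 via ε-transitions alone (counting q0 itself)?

Compute the ε-closure size of each fragment's start state recursively; a symbol fragment's start has no outgoing ε-edge, so its closure is just itself (size 1).
  b|a : |closure| = 1 + 1 + 1 = 3 (the new accept is not ε-reachable since no branch accepts ε)
  (b|a)* : the star's fresh start ε-reaches both the body's start and the fresh accept: |closure| = 2 + 3 = 5
  (b|a)*|b : new start ε-reaches every alternative's start; at least one alternative accepts ε, so the union's new accept is reached too: |closure| = 1 + 5 + 1 + 1 = 8

8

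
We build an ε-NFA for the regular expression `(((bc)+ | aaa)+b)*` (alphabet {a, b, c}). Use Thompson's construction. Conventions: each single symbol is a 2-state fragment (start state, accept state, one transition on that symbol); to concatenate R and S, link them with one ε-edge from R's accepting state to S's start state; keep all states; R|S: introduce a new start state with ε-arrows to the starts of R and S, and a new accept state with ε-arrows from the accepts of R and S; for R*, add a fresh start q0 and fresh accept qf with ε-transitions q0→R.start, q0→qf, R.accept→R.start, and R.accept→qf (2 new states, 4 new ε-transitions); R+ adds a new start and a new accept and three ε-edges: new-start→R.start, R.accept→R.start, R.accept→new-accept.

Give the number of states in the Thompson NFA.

20

Per subexpression:
Each of the 6 symbol leaves contributes a 2-state fragment.
  bc : 4 states
  (bc)+ : 6 states
  aaa : 6 states
  (bc)+ | aaa : 14 states
  ((bc)+ | aaa)+ : 16 states
  ((bc)+ | aaa)+b : 18 states
  (((bc)+ | aaa)+b)* : 20 states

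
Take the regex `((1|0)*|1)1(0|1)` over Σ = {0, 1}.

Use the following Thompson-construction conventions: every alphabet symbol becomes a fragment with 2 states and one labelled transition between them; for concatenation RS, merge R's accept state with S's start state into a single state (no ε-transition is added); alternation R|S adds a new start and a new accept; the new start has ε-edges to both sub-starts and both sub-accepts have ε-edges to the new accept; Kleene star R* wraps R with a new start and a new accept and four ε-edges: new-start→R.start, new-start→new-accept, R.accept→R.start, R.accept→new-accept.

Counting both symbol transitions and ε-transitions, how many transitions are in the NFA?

Building bottom-up:
Each of the 6 symbol leaves contributes 1 transition (1 symbol, 0 ε).
  1|0 — 6 transitions (2 symbol, 4 ε)
  (1|0)* — 10 transitions (2 symbol, 8 ε)
  (1|0)*|1 — 15 transitions (3 symbol, 12 ε)
  0|1 — 6 transitions (2 symbol, 4 ε)
  ((1|0)*|1)1(0|1) — 22 transitions (6 symbol, 16 ε)

22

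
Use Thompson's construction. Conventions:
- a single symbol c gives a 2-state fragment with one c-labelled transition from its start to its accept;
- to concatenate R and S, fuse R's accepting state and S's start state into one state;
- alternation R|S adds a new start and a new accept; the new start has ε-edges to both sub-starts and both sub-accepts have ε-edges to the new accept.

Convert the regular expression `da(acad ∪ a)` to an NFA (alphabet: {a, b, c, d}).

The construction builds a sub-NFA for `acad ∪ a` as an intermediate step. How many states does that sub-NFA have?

Fragment for `acad ∪ a`:
Each of the 5 symbol leaves contributes a 2-state fragment.
  acad : 5 states
  acad ∪ a : 9 states

9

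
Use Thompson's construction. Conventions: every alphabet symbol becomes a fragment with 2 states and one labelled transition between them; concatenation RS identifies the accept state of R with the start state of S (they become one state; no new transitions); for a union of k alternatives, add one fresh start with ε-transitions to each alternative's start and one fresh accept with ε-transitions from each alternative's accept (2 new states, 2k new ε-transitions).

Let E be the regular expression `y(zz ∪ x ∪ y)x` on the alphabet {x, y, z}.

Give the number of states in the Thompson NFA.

11

By structural recursion:
Each of the 6 symbol leaves contributes a 2-state fragment.
  zz → 3 states
  zz ∪ x ∪ y → 9 states
  y(zz ∪ x ∪ y)x → 11 states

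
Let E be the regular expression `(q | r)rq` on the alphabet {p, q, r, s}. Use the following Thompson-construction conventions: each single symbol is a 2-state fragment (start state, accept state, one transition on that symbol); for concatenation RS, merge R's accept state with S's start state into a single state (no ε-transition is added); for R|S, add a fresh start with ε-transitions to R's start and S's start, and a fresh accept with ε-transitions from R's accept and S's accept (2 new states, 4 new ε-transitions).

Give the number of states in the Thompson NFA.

By structural recursion:
Each of the 4 symbol leaves contributes a 2-state fragment.
  q | r — 6 states
  (q | r)rq — 8 states

8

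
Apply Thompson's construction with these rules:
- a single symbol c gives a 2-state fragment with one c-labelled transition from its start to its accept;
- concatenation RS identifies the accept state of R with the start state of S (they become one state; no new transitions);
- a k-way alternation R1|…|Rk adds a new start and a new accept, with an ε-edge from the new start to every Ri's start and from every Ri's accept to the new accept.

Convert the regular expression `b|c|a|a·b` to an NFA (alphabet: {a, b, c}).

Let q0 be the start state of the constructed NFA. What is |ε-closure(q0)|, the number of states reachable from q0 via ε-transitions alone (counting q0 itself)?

Let C(F) = |ε-closure(F.start)| within fragment F, and note whether F accepts ε. Symbol fragments have C = 1 and do not accept ε. Then:
  a·b — |closure| equals the left operand's closure size = 1 (its accept is not ε-reachable, so the closure stops there)
  b|c|a|a·b — |closure| = 1 + 1 + 1 + 1 + 1 = 5 (the new accept is not ε-reachable since no branch accepts ε)

5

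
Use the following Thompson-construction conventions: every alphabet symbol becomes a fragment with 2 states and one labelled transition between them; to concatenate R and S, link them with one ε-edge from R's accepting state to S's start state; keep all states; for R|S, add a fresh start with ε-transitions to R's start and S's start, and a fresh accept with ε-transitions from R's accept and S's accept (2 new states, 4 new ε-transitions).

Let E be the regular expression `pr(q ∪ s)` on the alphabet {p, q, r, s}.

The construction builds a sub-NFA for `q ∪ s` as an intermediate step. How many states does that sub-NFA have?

Fragment for `q ∪ s`:
Each of the 2 symbol leaves contributes a 2-state fragment.
  q ∪ s — 6 states

6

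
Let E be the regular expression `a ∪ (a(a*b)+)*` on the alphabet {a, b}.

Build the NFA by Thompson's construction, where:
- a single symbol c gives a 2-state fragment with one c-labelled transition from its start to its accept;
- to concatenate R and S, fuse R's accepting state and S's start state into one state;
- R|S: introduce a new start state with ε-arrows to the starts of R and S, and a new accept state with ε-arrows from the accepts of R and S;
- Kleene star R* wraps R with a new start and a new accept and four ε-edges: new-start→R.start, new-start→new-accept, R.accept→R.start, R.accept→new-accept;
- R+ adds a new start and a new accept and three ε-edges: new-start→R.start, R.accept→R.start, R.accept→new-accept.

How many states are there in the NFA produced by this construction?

Per subexpression:
Each of the 4 symbol leaves contributes a 2-state fragment.
  a* : 4 states
  a*b : 5 states
  (a*b)+ : 7 states
  a(a*b)+ : 8 states
  (a(a*b)+)* : 10 states
  a ∪ (a(a*b)+)* : 14 states

14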